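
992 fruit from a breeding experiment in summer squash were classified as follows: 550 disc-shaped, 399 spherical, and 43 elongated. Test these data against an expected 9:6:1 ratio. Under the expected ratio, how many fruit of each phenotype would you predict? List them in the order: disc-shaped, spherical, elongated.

Expected counts for N = 992 under a 9:6:1 ratio (total parts = 16):
  disc-shaped: 992 × 9/16 = 558
  spherical: 992 × 6/16 = 372
  elongated: 992 × 1/16 = 62

558, 372, 62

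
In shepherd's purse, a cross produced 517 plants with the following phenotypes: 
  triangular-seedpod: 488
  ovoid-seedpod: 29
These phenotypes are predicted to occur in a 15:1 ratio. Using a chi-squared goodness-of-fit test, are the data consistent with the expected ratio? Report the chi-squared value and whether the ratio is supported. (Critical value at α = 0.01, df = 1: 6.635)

Under the 15:1 hypothesis (Σ ratio = 16, N = 517):
  triangular-seedpod: 517 × 15/16 = 484.6875
  ovoid-seedpod: 517 × 1/16 = 32.3125
χ² = Σ (O − E)² / E
  triangular-seedpod: (488 − 484.6875)² / 484.6875 = 0.0226
  ovoid-seedpod: (29 − 32.3125)² / 32.3125 = 0.3396
χ² = 0.0226 + 0.3396 = 0.3622 ≈ 0.362
Degrees of freedom = 2 − 1 = 1; critical value at α = 0.01 is 6.635.
Since 0.362 < 6.635, we fail to reject the null hypothesis — the data are consistent with the 15:1 ratio.

0.362; consistent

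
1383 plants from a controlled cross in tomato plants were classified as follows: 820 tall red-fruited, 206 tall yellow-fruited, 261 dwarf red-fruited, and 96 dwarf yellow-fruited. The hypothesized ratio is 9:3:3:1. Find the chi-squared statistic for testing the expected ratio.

Under the 9:3:3:1 hypothesis (Σ ratio = 16, N = 1383):
  tall red-fruited: 1383 × 9/16 = 777.9375
  tall yellow-fruited: 1383 × 3/16 = 259.3125
  dwarf red-fruited: 1383 × 3/16 = 259.3125
  dwarf yellow-fruited: 1383 × 1/16 = 86.4375
χ² = Σ (O − E)² / E
  tall red-fruited: (820 − 777.9375)² / 777.9375 = 2.2743
  tall yellow-fruited: (206 − 259.3125)² / 259.3125 = 10.9606
  dwarf red-fruited: (261 − 259.3125)² / 259.3125 = 0.0110
  dwarf yellow-fruited: (96 − 86.4375)² / 86.4375 = 1.0579
χ² = 2.2743 + 10.9606 + 0.0110 + 1.0579 = 14.3038 ≈ 14.304

14.304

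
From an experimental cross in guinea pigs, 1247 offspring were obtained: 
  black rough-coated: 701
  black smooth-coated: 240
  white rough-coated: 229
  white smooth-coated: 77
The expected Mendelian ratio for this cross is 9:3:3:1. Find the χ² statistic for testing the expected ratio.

Expected counts for N = 1247 under a 9:3:3:1 ratio (total parts = 16):
  black rough-coated: 1247 × 9/16 = 701.4375
  black smooth-coated: 1247 × 3/16 = 233.8125
  white rough-coated: 1247 × 3/16 = 233.8125
  white smooth-coated: 1247 × 1/16 = 77.9375
χ² = Σ (O − E)² / E
  black rough-coated: (701 − 701.4375)² / 701.4375 = 0.0003
  black smooth-coated: (240 − 233.8125)² / 233.8125 = 0.1637
  white rough-coated: (229 − 233.8125)² / 233.8125 = 0.0991
  white smooth-coated: (77 − 77.9375)² / 77.9375 = 0.0113
χ² = 0.0003 + 0.1637 + 0.0991 + 0.0113 = 0.2744 ≈ 0.274

0.274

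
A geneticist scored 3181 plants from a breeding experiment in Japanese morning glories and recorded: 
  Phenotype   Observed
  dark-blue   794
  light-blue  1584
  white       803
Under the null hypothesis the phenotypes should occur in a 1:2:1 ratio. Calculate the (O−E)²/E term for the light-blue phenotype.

Expected counts for N = 3181 under a 1:2:1 ratio (total parts = 4):
  dark-blue: 3181 × 1/4 = 795.25
  light-blue: 3181 × 2/4 = 1590.5
  white: 3181 × 1/4 = 795.25
Contribution of light-blue: (1584 − 1590.5)² / 1590.5 = 0.0266

0.027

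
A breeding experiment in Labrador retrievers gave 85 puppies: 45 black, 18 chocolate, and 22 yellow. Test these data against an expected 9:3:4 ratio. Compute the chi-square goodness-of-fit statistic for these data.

0.459

Expected counts for N = 85 under a 9:3:4 ratio (total parts = 16):
  black: 85 × 9/16 = 47.8125
  chocolate: 85 × 3/16 = 15.9375
  yellow: 85 × 4/16 = 21.25
χ² = Σ (O − E)² / E
  black: (45 − 47.8125)² / 47.8125 = 0.1654
  chocolate: (18 − 15.9375)² / 15.9375 = 0.2669
  yellow: (22 − 21.25)² / 21.25 = 0.0265
χ² = 0.1654 + 0.2669 + 0.0265 = 0.4588 ≈ 0.459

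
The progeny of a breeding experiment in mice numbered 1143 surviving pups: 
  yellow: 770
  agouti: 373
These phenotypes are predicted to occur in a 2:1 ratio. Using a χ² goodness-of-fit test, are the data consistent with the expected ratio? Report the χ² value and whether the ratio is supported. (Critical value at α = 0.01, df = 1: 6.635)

0.252; consistent

Under the 2:1 hypothesis (Σ ratio = 3, N = 1143):
  yellow: 1143 × 2/3 = 762
  agouti: 1143 × 1/3 = 381
χ² = Σ (O − E)² / E
  yellow: (770 − 762)² / 762 = 0.0840
  agouti: (373 − 381)² / 381 = 0.1680
χ² = 0.0840 + 0.1680 = 0.252
Degrees of freedom = 2 − 1 = 1; critical value at α = 0.01 is 6.635.
Since 0.252 < 6.635, we fail to reject the null hypothesis — the data are consistent with the 2:1 ratio.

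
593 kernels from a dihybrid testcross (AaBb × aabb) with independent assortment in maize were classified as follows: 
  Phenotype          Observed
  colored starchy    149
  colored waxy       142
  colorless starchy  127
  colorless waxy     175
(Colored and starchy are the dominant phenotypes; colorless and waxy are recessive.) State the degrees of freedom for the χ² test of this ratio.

A dihybrid testcross with independent assortment gives a 1:1:1:1 ratio.
A goodness-of-fit test with 4 phenotype classes has df = 4 − 1 = 3.

3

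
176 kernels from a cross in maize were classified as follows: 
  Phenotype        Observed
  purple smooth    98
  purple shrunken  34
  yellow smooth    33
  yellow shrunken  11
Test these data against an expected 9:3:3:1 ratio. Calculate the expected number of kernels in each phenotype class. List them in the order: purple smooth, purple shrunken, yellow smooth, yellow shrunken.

99, 33, 33, 11

Total ratio parts = 16. Expected numbers out of 176:
  purple smooth: 176 × 9/16 = 99
  purple shrunken: 176 × 3/16 = 33
  yellow smooth: 176 × 3/16 = 33
  yellow shrunken: 176 × 1/16 = 11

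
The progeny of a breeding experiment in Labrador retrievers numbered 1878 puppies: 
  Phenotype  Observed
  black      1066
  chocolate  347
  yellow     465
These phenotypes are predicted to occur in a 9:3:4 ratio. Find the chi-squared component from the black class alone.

Total ratio parts = 16. Expected numbers out of 1878:
  black: 1878 × 9/16 = 1056.375
  chocolate: 1878 × 3/16 = 352.125
  yellow: 1878 × 4/16 = 469.5
Contribution of black: (1066 − 1056.375)² / 1056.375 = 0.0877

0.088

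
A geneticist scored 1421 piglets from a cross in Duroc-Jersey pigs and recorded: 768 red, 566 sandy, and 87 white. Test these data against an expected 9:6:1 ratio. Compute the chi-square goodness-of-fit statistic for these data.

The 9:6:1 ratio has 16 parts, so with N = 1421 the expected counts are:
  red: 1421 × 9/16 = 799.3125
  sandy: 1421 × 6/16 = 532.875
  white: 1421 × 1/16 = 88.8125
χ² = Σ (O − E)² / E
  red: (768 − 799.3125)² / 799.3125 = 1.2266
  sandy: (566 − 532.875)² / 532.875 = 2.0591
  white: (87 − 88.8125)² / 88.8125 = 0.0370
χ² = 1.2266 + 2.0591 + 0.0370 = 3.3227 ≈ 3.323

3.323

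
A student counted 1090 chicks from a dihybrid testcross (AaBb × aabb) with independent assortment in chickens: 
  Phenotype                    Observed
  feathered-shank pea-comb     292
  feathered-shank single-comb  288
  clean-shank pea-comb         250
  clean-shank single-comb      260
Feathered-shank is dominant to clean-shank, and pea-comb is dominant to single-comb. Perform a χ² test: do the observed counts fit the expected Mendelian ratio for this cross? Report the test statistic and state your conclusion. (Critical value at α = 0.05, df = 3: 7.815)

4.708; consistent

A dihybrid testcross with independent assortment gives a 1:1:1:1 ratio.
Under the 1:1:1:1 hypothesis (Σ ratio = 4, N = 1090):
  feathered-shank pea-comb: 1090 × 1/4 = 272.5
  feathered-shank single-comb: 1090 × 1/4 = 272.5
  clean-shank pea-comb: 1090 × 1/4 = 272.5
  clean-shank single-comb: 1090 × 1/4 = 272.5
χ² = Σ (O − E)² / E
  feathered-shank pea-comb: (292 − 272.5)² / 272.5 = 1.3954
  feathered-shank single-comb: (288 − 272.5)² / 272.5 = 0.8817
  clean-shank pea-comb: (250 − 272.5)² / 272.5 = 1.8578
  clean-shank single-comb: (260 − 272.5)² / 272.5 = 0.5734
χ² = 1.3954 + 0.8817 + 1.8578 + 0.5734 = 4.7083 ≈ 4.708
Degrees of freedom = 4 − 1 = 3; critical value at α = 0.05 is 7.815.
Since 4.708 < 7.815, we fail to reject the null hypothesis — the data are consistent with the 1:1:1:1 ratio.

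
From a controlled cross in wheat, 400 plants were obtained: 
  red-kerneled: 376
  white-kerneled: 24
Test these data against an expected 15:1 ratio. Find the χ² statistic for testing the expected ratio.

0.043

Under the 15:1 hypothesis (Σ ratio = 16, N = 400):
  red-kerneled: 400 × 15/16 = 375
  white-kerneled: 400 × 1/16 = 25
χ² = Σ (O − E)² / E
  red-kerneled: (376 − 375)² / 375 = 0.0027
  white-kerneled: (24 − 25)² / 25 = 0.0400
χ² = 0.0027 + 0.0400 = 0.0427 ≈ 0.043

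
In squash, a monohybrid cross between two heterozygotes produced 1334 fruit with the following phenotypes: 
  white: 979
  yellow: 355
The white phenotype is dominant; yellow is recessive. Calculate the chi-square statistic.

1.848

For a monohybrid cross between heterozygotes with complete dominance, the expected phenotypic ratio is 3:1.
Expected counts for N = 1334 under a 3:1 ratio (total parts = 4):
  white: 1334 × 3/4 = 1000.5
  yellow: 1334 × 1/4 = 333.5
χ² = Σ (O − E)² / E
  white: (979 − 1000.5)² / 1000.5 = 0.4620
  yellow: (355 − 333.5)² / 333.5 = 1.3861
χ² = 0.4620 + 1.3861 = 1.8481 ≈ 1.848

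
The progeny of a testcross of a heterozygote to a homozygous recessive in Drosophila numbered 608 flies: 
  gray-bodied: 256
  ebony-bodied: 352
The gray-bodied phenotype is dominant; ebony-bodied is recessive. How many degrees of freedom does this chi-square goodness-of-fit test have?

1

A testcross of a heterozygote (Aa × aa) gives a 1:1 phenotypic ratio.
A goodness-of-fit test with 2 phenotype classes has df = 2 − 1 = 1.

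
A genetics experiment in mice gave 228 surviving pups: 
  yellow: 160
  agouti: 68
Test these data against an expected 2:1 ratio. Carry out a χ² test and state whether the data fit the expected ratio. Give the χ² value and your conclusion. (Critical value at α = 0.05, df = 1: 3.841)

Total ratio parts = 3. Expected numbers out of 228:
  yellow: 228 × 2/3 = 152
  agouti: 228 × 1/3 = 76
χ² = Σ (O − E)² / E
  yellow: (160 − 152)² / 152 = 0.4211
  agouti: (68 − 76)² / 76 = 0.8421
χ² = 0.4211 + 0.8421 = 1.2632 ≈ 1.263
Degrees of freedom = 2 − 1 = 1; critical value at α = 0.05 is 3.841.
Since 1.263 < 3.841, we fail to reject the null hypothesis — the data are consistent with the 2:1 ratio.

1.263; consistent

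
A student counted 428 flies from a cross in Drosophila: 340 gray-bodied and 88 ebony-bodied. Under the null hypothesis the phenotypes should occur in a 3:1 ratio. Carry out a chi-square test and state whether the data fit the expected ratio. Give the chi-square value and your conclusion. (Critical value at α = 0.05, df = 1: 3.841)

Expected counts for N = 428 under a 3:1 ratio (total parts = 4):
  gray-bodied: 428 × 3/4 = 321
  ebony-bodied: 428 × 1/4 = 107
χ² = Σ (O − E)² / E
  gray-bodied: (340 − 321)² / 321 = 1.1246
  ebony-bodied: (88 − 107)² / 107 = 3.3738
χ² = 1.1246 + 3.3738 = 4.4984 ≈ 4.498
Degrees of freedom = 2 − 1 = 1; critical value at α = 0.05 is 3.841.
Since 4.498 > 3.841, we reject the null hypothesis — the data do not fit the 3:1 ratio.

4.498; not consistent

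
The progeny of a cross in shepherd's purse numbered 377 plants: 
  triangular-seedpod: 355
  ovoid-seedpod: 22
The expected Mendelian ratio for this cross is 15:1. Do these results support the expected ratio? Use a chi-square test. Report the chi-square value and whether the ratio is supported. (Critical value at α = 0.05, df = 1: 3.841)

0.111; consistent

Expected counts for N = 377 under a 15:1 ratio (total parts = 16):
  triangular-seedpod: 377 × 15/16 = 353.4375
  ovoid-seedpod: 377 × 1/16 = 23.5625
χ² = Σ (O − E)² / E
  triangular-seedpod: (355 − 353.4375)² / 353.4375 = 0.0069
  ovoid-seedpod: (22 − 23.5625)² / 23.5625 = 0.1036
χ² = 0.0069 + 0.1036 = 0.1105 ≈ 0.111
Degrees of freedom = 2 − 1 = 1; critical value at α = 0.05 is 3.841.
Since 0.111 < 3.841, we fail to reject the null hypothesis — the data are consistent with the 15:1 ratio.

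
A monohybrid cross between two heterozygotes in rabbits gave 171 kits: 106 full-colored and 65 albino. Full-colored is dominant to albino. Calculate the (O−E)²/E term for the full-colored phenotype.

3.860

For a monohybrid cross between heterozygotes with complete dominance, the expected phenotypic ratio is 3:1.
Under the 3:1 hypothesis (Σ ratio = 4, N = 171):
  full-colored: 171 × 3/4 = 128.25
  albino: 171 × 1/4 = 42.75
Contribution of full-colored: (106 − 128.25)² / 128.25 = 3.8601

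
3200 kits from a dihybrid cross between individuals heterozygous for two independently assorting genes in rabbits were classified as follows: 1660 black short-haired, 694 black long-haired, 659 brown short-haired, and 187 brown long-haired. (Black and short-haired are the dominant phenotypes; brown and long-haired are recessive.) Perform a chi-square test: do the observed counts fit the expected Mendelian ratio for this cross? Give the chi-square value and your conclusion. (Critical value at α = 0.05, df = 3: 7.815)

A dihybrid F₂ with independent assortment and complete dominance at both loci gives a 9:3:3:1 phenotypic ratio.
Total ratio parts = 16. Expected numbers out of 3200:
  black short-haired: 3200 × 9/16 = 1800
  black long-haired: 3200 × 3/16 = 600
  brown short-haired: 3200 × 3/16 = 600
  brown long-haired: 3200 × 1/16 = 200
χ² = Σ (O − E)² / E
  black short-haired: (1660 − 1800)² / 1800 = 10.8889
  black long-haired: (694 − 600)² / 600 = 14.7267
  brown short-haired: (659 − 600)² / 600 = 5.8017
  brown long-haired: (187 − 200)² / 200 = 0.8450
χ² = 10.8889 + 14.7267 + 5.8017 + 0.8450 = 32.2623 ≈ 32.262
Degrees of freedom = 4 − 1 = 3; critical value at α = 0.05 is 7.815.
Since 32.262 > 7.815, we reject the null hypothesis — the data do not fit the 9:3:3:1 ratio.

32.262; not consistent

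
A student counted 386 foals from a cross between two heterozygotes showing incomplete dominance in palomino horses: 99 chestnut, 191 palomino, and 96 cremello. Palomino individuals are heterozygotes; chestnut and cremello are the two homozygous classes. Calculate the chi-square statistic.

With incomplete dominance, a heterozygote × heterozygote cross gives a 1:2:1 phenotypic ratio.
Under the 1:2:1 hypothesis (Σ ratio = 4, N = 386):
  chestnut: 386 × 1/4 = 96.5
  palomino: 386 × 2/4 = 193
  cremello: 386 × 1/4 = 96.5
χ² = Σ (O − E)² / E
  chestnut: (99 − 96.5)² / 96.5 = 0.0648
  palomino: (191 − 193)² / 193 = 0.0207
  cremello: (96 − 96.5)² / 96.5 = 0.0026
χ² = 0.0648 + 0.0207 + 0.0026 = 0.0881 ≈ 0.088

0.088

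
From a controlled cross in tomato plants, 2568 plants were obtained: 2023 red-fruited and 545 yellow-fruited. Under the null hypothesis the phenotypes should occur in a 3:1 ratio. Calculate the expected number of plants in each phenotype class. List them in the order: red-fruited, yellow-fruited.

1926, 642

Total ratio parts = 4. Expected numbers out of 2568:
  red-fruited: 2568 × 3/4 = 1926
  yellow-fruited: 2568 × 1/4 = 642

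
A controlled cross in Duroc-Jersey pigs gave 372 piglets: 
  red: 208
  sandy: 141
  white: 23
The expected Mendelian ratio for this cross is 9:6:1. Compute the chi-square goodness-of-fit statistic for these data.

0.026

The 9:6:1 ratio has 16 parts, so with N = 372 the expected counts are:
  red: 372 × 9/16 = 209.25
  sandy: 372 × 6/16 = 139.5
  white: 372 × 1/16 = 23.25
χ² = Σ (O − E)² / E
  red: (208 − 209.25)² / 209.25 = 0.0075
  sandy: (141 − 139.5)² / 139.5 = 0.0161
  white: (23 − 23.25)² / 23.25 = 0.0027
χ² = 0.0075 + 0.0161 + 0.0027 = 0.0263 ≈ 0.026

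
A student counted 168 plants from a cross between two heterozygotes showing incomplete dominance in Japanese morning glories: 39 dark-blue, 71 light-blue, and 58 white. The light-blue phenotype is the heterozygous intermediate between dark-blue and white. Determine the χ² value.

With incomplete dominance, a heterozygote × heterozygote cross gives a 1:2:1 phenotypic ratio.
Expected counts for N = 168 under a 1:2:1 ratio (total parts = 4):
  dark-blue: 168 × 1/4 = 42
  light-blue: 168 × 2/4 = 84
  white: 168 × 1/4 = 42
χ² = Σ (O − E)² / E
  dark-blue: (39 − 42)² / 42 = 0.2143
  light-blue: (71 − 84)² / 84 = 2.0119
  white: (58 − 42)² / 42 = 6.0952
χ² = 0.2143 + 2.0119 + 6.0952 = 8.3214 ≈ 8.321

8.321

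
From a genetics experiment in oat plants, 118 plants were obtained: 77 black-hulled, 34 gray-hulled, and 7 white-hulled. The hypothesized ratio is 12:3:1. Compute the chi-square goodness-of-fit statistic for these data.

7.887

Under the 12:3:1 hypothesis (Σ ratio = 16, N = 118):
  black-hulled: 118 × 12/16 = 88.5
  gray-hulled: 118 × 3/16 = 22.125
  white-hulled: 118 × 1/16 = 7.375
χ² = Σ (O − E)² / E
  black-hulled: (77 − 88.5)² / 88.5 = 1.4944
  gray-hulled: (34 − 22.125)² / 22.125 = 6.3736
  white-hulled: (7 − 7.375)² / 7.375 = 0.0191
χ² = 1.4944 + 6.3736 + 0.0191 = 7.8871 ≈ 7.887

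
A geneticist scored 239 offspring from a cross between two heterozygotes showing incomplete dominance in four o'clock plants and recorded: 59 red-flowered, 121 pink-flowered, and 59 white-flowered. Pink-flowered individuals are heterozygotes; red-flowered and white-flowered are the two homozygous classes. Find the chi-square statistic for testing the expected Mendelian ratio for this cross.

0.038

With incomplete dominance, a heterozygote × heterozygote cross gives a 1:2:1 phenotypic ratio.
Under the 1:2:1 hypothesis (Σ ratio = 4, N = 239):
  red-flowered: 239 × 1/4 = 59.75
  pink-flowered: 239 × 2/4 = 119.5
  white-flowered: 239 × 1/4 = 59.75
χ² = Σ (O − E)² / E
  red-flowered: (59 − 59.75)² / 59.75 = 0.0094
  pink-flowered: (121 − 119.5)² / 119.5 = 0.0188
  white-flowered: (59 − 59.75)² / 59.75 = 0.0094
χ² = 0.0094 + 0.0188 + 0.0094 = 0.0376 ≈ 0.038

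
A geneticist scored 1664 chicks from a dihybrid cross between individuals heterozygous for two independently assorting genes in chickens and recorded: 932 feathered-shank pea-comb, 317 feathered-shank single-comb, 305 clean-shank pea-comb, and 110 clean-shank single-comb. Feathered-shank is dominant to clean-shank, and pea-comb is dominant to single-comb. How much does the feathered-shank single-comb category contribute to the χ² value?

A dihybrid F₂ with independent assortment and complete dominance at both loci gives a 9:3:3:1 phenotypic ratio.
Under the 9:3:3:1 hypothesis (Σ ratio = 16, N = 1664):
  feathered-shank pea-comb: 1664 × 9/16 = 936
  feathered-shank single-comb: 1664 × 3/16 = 312
  clean-shank pea-comb: 1664 × 3/16 = 312
  clean-shank single-comb: 1664 × 1/16 = 104
Contribution of feathered-shank single-comb: (317 − 312)² / 312 = 0.0801

0.080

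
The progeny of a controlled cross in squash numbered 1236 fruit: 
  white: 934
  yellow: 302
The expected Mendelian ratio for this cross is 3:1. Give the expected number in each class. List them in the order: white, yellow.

The 3:1 ratio has 4 parts, so with N = 1236 the expected counts are:
  white: 1236 × 3/4 = 927
  yellow: 1236 × 1/4 = 309

927, 309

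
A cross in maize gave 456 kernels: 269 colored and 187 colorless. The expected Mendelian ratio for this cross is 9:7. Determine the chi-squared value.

1.392

Total ratio parts = 16. Expected numbers out of 456:
  colored: 456 × 9/16 = 256.5
  colorless: 456 × 7/16 = 199.5
χ² = Σ (O − E)² / E
  colored: (269 − 256.5)² / 256.5 = 0.6092
  colorless: (187 − 199.5)² / 199.5 = 0.7832
χ² = 0.6092 + 0.7832 = 1.3924 ≈ 1.392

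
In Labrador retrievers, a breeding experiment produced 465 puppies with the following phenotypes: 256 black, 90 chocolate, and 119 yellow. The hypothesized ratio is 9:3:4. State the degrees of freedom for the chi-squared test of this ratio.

2

A goodness-of-fit test with 3 phenotype classes has df = 3 − 1 = 2.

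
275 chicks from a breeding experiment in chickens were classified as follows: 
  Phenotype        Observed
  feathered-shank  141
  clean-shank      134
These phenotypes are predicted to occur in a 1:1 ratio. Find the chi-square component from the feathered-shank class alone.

Expected counts for N = 275 under a 1:1 ratio (total parts = 2):
  feathered-shank: 275 × 1/2 = 137.5
  clean-shank: 275 × 1/2 = 137.5
Contribution of feathered-shank: (141 − 137.5)² / 137.5 = 0.0891

0.089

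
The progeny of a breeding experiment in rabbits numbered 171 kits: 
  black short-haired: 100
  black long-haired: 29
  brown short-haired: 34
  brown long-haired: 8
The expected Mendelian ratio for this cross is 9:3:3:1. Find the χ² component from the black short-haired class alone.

0.151

Total ratio parts = 16. Expected numbers out of 171:
  black short-haired: 171 × 9/16 = 96.1875
  black long-haired: 171 × 3/16 = 32.0625
  brown short-haired: 171 × 3/16 = 32.0625
  brown long-haired: 171 × 1/16 = 10.6875
Contribution of black short-haired: (100 − 96.1875)² / 96.1875 = 0.1511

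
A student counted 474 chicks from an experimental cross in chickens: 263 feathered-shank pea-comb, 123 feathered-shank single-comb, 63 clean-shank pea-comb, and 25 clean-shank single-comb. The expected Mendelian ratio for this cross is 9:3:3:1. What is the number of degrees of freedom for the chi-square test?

3

A goodness-of-fit test with 4 phenotype classes has df = 4 − 1 = 3.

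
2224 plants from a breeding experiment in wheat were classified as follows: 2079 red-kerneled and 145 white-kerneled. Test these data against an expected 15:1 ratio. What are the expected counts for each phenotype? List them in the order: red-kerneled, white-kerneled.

2085, 139

Under the 15:1 hypothesis (Σ ratio = 16, N = 2224):
  red-kerneled: 2224 × 15/16 = 2085
  white-kerneled: 2224 × 1/16 = 139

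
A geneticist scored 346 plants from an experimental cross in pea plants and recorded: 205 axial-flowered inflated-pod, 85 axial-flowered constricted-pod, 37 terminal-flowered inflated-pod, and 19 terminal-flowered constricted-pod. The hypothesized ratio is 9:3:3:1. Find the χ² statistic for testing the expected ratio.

Expected counts for N = 346 under a 9:3:3:1 ratio (total parts = 16):
  axial-flowered inflated-pod: 346 × 9/16 = 194.625
  axial-flowered constricted-pod: 346 × 3/16 = 64.875
  terminal-flowered inflated-pod: 346 × 3/16 = 64.875
  terminal-flowered constricted-pod: 346 × 1/16 = 21.625
χ² = Σ (O − E)² / E
  axial-flowered inflated-pod: (205 − 194.625)² / 194.625 = 0.5531
  axial-flowered constricted-pod: (85 − 64.875)² / 64.875 = 6.2430
  terminal-flowered inflated-pod: (37 − 64.875)² / 64.875 = 11.9771
  terminal-flowered constricted-pod: (19 − 21.625)² / 21.625 = 0.3186
χ² = 0.5531 + 6.2430 + 11.9771 + 0.3186 = 19.0918 ≈ 19.092

19.092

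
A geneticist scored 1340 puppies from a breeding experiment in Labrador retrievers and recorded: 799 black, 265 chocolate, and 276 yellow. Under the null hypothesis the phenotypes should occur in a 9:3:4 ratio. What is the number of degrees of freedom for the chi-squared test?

A goodness-of-fit test with 3 phenotype classes has df = 3 − 1 = 2.

2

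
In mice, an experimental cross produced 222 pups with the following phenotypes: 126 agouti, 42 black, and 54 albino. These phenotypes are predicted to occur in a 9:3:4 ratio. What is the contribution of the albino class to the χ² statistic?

Total ratio parts = 16. Expected numbers out of 222:
  agouti: 222 × 9/16 = 124.875
  black: 222 × 3/16 = 41.625
  albino: 222 × 4/16 = 55.5
Contribution of albino: (54 − 55.5)² / 55.5 = 0.0405

0.041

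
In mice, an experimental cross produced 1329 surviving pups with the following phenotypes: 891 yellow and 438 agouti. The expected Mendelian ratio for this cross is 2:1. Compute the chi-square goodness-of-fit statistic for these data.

0.085

The 2:1 ratio has 3 parts, so with N = 1329 the expected counts are:
  yellow: 1329 × 2/3 = 886
  agouti: 1329 × 1/3 = 443
χ² = Σ (O − E)² / E
  yellow: (891 − 886)² / 886 = 0.0282
  agouti: (438 − 443)² / 443 = 0.0564
χ² = 0.0282 + 0.0564 = 0.0846 ≈ 0.085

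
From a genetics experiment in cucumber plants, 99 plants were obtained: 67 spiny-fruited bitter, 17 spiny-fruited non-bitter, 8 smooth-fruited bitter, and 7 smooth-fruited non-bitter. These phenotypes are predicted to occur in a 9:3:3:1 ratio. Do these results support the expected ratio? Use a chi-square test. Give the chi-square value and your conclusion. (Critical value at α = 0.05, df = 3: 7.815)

8.547; not consistent

Expected counts for N = 99 under a 9:3:3:1 ratio (total parts = 16):
  spiny-fruited bitter: 99 × 9/16 = 55.6875
  spiny-fruited non-bitter: 99 × 3/16 = 18.5625
  smooth-fruited bitter: 99 × 3/16 = 18.5625
  smooth-fruited non-bitter: 99 × 1/16 = 6.1875
χ² = Σ (O − E)² / E
  spiny-fruited bitter: (67 − 55.6875)² / 55.6875 = 2.2980
  spiny-fruited non-bitter: (17 − 18.5625)² / 18.5625 = 0.1315
  smooth-fruited bitter: (8 − 18.5625)² / 18.5625 = 6.0103
  smooth-fruited non-bitter: (7 − 6.1875)² / 6.1875 = 0.1067
χ² = 2.2980 + 0.1315 + 6.0103 + 0.1067 = 8.5465 ≈ 8.547
Degrees of freedom = 4 − 1 = 3; critical value at α = 0.05 is 7.815.
Since 8.547 > 7.815, we reject the null hypothesis — the data do not fit the 9:3:3:1 ratio.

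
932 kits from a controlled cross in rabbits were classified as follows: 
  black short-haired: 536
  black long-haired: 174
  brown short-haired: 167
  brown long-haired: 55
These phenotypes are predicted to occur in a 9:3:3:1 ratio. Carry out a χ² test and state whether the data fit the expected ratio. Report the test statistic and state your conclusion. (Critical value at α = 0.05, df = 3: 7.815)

Under the 9:3:3:1 hypothesis (Σ ratio = 16, N = 932):
  black short-haired: 932 × 9/16 = 524.25
  black long-haired: 932 × 3/16 = 174.75
  brown short-haired: 932 × 3/16 = 174.75
  brown long-haired: 932 × 1/16 = 58.25
χ² = Σ (O − E)² / E
  black short-haired: (536 − 524.25)² / 524.25 = 0.2634
  black long-haired: (174 − 174.75)² / 174.75 = 0.0032
  brown short-haired: (167 − 174.75)² / 174.75 = 0.3437
  brown long-haired: (55 − 58.25)² / 58.25 = 0.1813
χ² = 0.2634 + 0.0032 + 0.3437 + 0.1813 = 0.7916 ≈ 0.792
Degrees of freedom = 4 − 1 = 3; critical value at α = 0.05 is 7.815.
Since 0.792 < 7.815, we fail to reject the null hypothesis — the data are consistent with the 9:3:3:1 ratio.

0.792; consistent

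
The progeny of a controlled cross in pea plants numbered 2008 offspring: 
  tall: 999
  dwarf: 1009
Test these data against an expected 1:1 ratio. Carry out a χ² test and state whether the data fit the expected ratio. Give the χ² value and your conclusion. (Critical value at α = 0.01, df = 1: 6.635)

0.050; consistent

Under the 1:1 hypothesis (Σ ratio = 2, N = 2008):
  tall: 2008 × 1/2 = 1004
  dwarf: 2008 × 1/2 = 1004
χ² = Σ (O − E)² / E
  tall: (999 − 1004)² / 1004 = 0.0249
  dwarf: (1009 − 1004)² / 1004 = 0.0249
χ² = 0.0249 + 0.0249 = 0.0498 ≈ 0.050
Degrees of freedom = 2 − 1 = 1; critical value at α = 0.01 is 6.635.
Since 0.050 < 6.635, we fail to reject the null hypothesis — the data are consistent with the 1:1 ratio.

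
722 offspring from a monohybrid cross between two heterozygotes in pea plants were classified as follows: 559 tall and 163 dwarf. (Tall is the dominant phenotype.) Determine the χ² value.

2.262

For a monohybrid cross between heterozygotes with complete dominance, the expected phenotypic ratio is 3:1.
The 3:1 ratio has 4 parts, so with N = 722 the expected counts are:
  tall: 722 × 3/4 = 541.5
  dwarf: 722 × 1/4 = 180.5
χ² = Σ (O − E)² / E
  tall: (559 − 541.5)² / 541.5 = 0.5656
  dwarf: (163 − 180.5)² / 180.5 = 1.6967
χ² = 0.5656 + 1.6967 = 2.2623 ≈ 2.262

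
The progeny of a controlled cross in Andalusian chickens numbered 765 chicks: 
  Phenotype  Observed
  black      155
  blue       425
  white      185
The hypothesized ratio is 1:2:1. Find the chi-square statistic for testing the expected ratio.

11.797

Expected counts for N = 765 under a 1:2:1 ratio (total parts = 4):
  black: 765 × 1/4 = 191.25
  blue: 765 × 2/4 = 382.5
  white: 765 × 1/4 = 191.25
χ² = Σ (O − E)² / E
  black: (155 − 191.25)² / 191.25 = 6.8709
  blue: (425 − 382.5)² / 382.5 = 4.7222
  white: (185 − 191.25)² / 191.25 = 0.2042
χ² = 6.8709 + 4.7222 + 0.2042 = 11.7973 ≈ 11.797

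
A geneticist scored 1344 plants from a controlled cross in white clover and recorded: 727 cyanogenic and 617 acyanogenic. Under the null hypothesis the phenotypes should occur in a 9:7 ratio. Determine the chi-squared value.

2.543

Under the 9:7 hypothesis (Σ ratio = 16, N = 1344):
  cyanogenic: 1344 × 9/16 = 756
  acyanogenic: 1344 × 7/16 = 588
χ² = Σ (O − E)² / E
  cyanogenic: (727 − 756)² / 756 = 1.1124
  acyanogenic: (617 − 588)² / 588 = 1.4303
χ² = 1.1124 + 1.4303 = 2.5427 ≈ 2.543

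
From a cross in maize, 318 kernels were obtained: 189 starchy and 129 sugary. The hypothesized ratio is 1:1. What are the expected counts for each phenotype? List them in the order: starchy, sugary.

159, 159

Expected counts for N = 318 under a 1:1 ratio (total parts = 2):
  starchy: 318 × 1/2 = 159
  sugary: 318 × 1/2 = 159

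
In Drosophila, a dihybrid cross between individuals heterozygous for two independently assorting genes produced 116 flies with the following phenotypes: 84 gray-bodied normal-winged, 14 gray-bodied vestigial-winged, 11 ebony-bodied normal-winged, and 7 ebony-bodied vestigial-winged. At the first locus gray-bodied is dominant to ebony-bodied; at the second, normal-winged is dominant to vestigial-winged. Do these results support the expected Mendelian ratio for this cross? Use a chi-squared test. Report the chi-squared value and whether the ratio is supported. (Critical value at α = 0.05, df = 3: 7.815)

A dihybrid F₂ with independent assortment and complete dominance at both loci gives a 9:3:3:1 phenotypic ratio.
Under the 9:3:3:1 hypothesis (Σ ratio = 16, N = 116):
  gray-bodied normal-winged: 116 × 9/16 = 65.25
  gray-bodied vestigial-winged: 116 × 3/16 = 21.75
  ebony-bodied normal-winged: 116 × 3/16 = 21.75
  ebony-bodied vestigial-winged: 116 × 1/16 = 7.25
χ² = Σ (O − E)² / E
  gray-bodied normal-winged: (84 − 65.25)² / 65.25 = 5.3879
  gray-bodied vestigial-winged: (14 − 21.75)² / 21.75 = 2.7615
  ebony-bodied normal-winged: (11 − 21.75)² / 21.75 = 5.3132
  ebony-bodied vestigial-winged: (7 − 7.25)² / 7.25 = 0.0086
χ² = 5.3879 + 2.7615 + 5.3132 + 0.0086 = 13.4712 ≈ 13.471
Degrees of freedom = 4 − 1 = 3; critical value at α = 0.05 is 7.815.
Since 13.471 > 7.815, we reject the null hypothesis — the data do not fit the 9:3:3:1 ratio.

13.471; not consistent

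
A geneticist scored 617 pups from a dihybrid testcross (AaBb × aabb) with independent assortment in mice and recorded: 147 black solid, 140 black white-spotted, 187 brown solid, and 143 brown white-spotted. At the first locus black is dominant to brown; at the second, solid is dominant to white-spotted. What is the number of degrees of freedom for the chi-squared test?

3

A dihybrid testcross with independent assortment gives a 1:1:1:1 ratio.
A goodness-of-fit test with 4 phenotype classes has df = 4 − 1 = 3.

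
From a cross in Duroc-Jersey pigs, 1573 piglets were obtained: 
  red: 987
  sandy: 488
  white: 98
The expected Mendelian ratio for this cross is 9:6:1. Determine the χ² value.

Under the 9:6:1 hypothesis (Σ ratio = 16, N = 1573):
  red: 1573 × 9/16 = 884.8125
  sandy: 1573 × 6/16 = 589.875
  white: 1573 × 1/16 = 98.3125
χ² = Σ (O − E)² / E
  red: (987 − 884.8125)² / 884.8125 = 11.8017
  sandy: (488 − 589.875)² / 589.875 = 17.5944
  white: (98 − 98.3125)² / 98.3125 = 0.0010
χ² = 11.8017 + 17.5944 + 0.0010 = 29.3971 ≈ 29.397

29.397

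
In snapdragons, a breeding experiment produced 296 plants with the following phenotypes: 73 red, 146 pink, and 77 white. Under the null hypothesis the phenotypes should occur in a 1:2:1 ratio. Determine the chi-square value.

Under the 1:2:1 hypothesis (Σ ratio = 4, N = 296):
  red: 296 × 1/4 = 74
  pink: 296 × 2/4 = 148
  white: 296 × 1/4 = 74
χ² = Σ (O − E)² / E
  red: (73 − 74)² / 74 = 0.0135
  pink: (146 − 148)² / 148 = 0.0270
  white: (77 − 74)² / 74 = 0.1216
χ² = 0.0135 + 0.0270 + 0.1216 = 0.1621 ≈ 0.162

0.162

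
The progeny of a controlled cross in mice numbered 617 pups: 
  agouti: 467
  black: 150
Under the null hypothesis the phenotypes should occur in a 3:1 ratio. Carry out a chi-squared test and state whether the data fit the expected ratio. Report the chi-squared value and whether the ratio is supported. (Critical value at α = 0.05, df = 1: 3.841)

Total ratio parts = 4. Expected numbers out of 617:
  agouti: 617 × 3/4 = 462.75
  black: 617 × 1/4 = 154.25
χ² = Σ (O − E)² / E
  agouti: (467 − 462.75)² / 462.75 = 0.0390
  black: (150 − 154.25)² / 154.25 = 0.1171
χ² = 0.0390 + 0.1171 = 0.1561 ≈ 0.156
Degrees of freedom = 2 − 1 = 1; critical value at α = 0.05 is 3.841.
Since 0.156 < 3.841, we fail to reject the null hypothesis — the data are consistent with the 3:1 ratio.

0.156; consistent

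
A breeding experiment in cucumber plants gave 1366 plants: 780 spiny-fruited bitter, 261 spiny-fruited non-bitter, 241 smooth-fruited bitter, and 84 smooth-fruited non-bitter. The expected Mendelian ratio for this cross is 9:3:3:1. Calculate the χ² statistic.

1.184

Expected counts for N = 1366 under a 9:3:3:1 ratio (total parts = 16):
  spiny-fruited bitter: 1366 × 9/16 = 768.375
  spiny-fruited non-bitter: 1366 × 3/16 = 256.125
  smooth-fruited bitter: 1366 × 3/16 = 256.125
  smooth-fruited non-bitter: 1366 × 1/16 = 85.375
χ² = Σ (O − E)² / E
  spiny-fruited bitter: (780 − 768.375)² / 768.375 = 0.1759
  spiny-fruited non-bitter: (261 − 256.125)² / 256.125 = 0.0928
  smooth-fruited bitter: (241 − 256.125)² / 256.125 = 0.8932
  smooth-fruited non-bitter: (84 − 85.375)² / 85.375 = 0.0221
χ² = 0.1759 + 0.0928 + 0.8932 + 0.0221 = 1.184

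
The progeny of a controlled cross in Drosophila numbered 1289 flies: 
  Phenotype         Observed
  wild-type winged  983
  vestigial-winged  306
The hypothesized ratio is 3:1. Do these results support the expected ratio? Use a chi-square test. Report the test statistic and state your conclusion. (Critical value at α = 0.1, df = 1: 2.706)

The 3:1 ratio has 4 parts, so with N = 1289 the expected counts are:
  wild-type winged: 1289 × 3/4 = 966.75
  vestigial-winged: 1289 × 1/4 = 322.25
χ² = Σ (O − E)² / E
  wild-type winged: (983 − 966.75)² / 966.75 = 0.2731
  vestigial-winged: (306 − 322.25)² / 322.25 = 0.8194
χ² = 0.2731 + 0.8194 = 1.0925 ≈ 1.093
Degrees of freedom = 2 − 1 = 1; critical value at α = 0.1 is 2.706.
Since 1.093 < 2.706, we fail to reject the null hypothesis — the data are consistent with the 3:1 ratio.

1.093; consistent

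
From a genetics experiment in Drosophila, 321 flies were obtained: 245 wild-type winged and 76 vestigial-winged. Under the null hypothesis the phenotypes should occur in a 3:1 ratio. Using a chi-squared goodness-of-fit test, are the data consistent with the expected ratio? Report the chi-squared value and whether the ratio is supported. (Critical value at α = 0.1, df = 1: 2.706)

Under the 3:1 hypothesis (Σ ratio = 4, N = 321):
  wild-type winged: 321 × 3/4 = 240.75
  vestigial-winged: 321 × 1/4 = 80.25
χ² = Σ (O − E)² / E
  wild-type winged: (245 − 240.75)² / 240.75 = 0.0750
  vestigial-winged: (76 − 80.25)² / 80.25 = 0.2251
χ² = 0.0750 + 0.2251 = 0.3001 ≈ 0.300
Degrees of freedom = 2 − 1 = 1; critical value at α = 0.1 is 2.706.
Since 0.300 < 2.706, we fail to reject the null hypothesis — the data are consistent with the 3:1 ratio.

0.300; consistent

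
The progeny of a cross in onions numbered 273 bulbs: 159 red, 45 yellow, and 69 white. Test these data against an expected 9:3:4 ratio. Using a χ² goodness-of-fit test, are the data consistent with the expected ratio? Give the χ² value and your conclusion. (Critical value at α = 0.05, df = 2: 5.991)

Under the 9:3:4 hypothesis (Σ ratio = 16, N = 273):
  red: 273 × 9/16 = 153.5625
  yellow: 273 × 3/16 = 51.1875
  white: 273 × 4/16 = 68.25
χ² = Σ (O − E)² / E
  red: (159 − 153.5625)² / 153.5625 = 0.1925
  yellow: (45 − 51.1875)² / 51.1875 = 0.7479
  white: (69 − 68.25)² / 68.25 = 0.0082
χ² = 0.1925 + 0.7479 + 0.0082 = 0.9486 ≈ 0.949
Degrees of freedom = 3 − 1 = 2; critical value at α = 0.05 is 5.991.
Since 0.949 < 5.991, we fail to reject the null hypothesis — the data are consistent with the 9:3:4 ratio.

0.949; consistent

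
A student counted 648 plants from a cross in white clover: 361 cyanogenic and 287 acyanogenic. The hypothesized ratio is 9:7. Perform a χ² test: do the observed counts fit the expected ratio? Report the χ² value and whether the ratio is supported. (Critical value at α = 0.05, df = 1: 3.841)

The 9:7 ratio has 16 parts, so with N = 648 the expected counts are:
  cyanogenic: 648 × 9/16 = 364.5
  acyanogenic: 648 × 7/16 = 283.5
χ² = Σ (O − E)² / E
  cyanogenic: (361 − 364.5)² / 364.5 = 0.0336
  acyanogenic: (287 − 283.5)² / 283.5 = 0.0432
χ² = 0.0336 + 0.0432 = 0.0768 ≈ 0.077
Degrees of freedom = 2 − 1 = 1; critical value at α = 0.05 is 3.841.
Since 0.077 < 3.841, we fail to reject the null hypothesis — the data are consistent with the 9:7 ratio.

0.077; consistent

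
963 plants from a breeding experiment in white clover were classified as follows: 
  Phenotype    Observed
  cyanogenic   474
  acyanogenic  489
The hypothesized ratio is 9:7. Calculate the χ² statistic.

19.333

Under the 9:7 hypothesis (Σ ratio = 16, N = 963):
  cyanogenic: 963 × 9/16 = 541.6875
  acyanogenic: 963 × 7/16 = 421.3125
χ² = Σ (O − E)² / E
  cyanogenic: (474 − 541.6875)² / 541.6875 = 8.4580
  acyanogenic: (489 − 421.3125)² / 421.3125 = 10.8746
χ² = 8.4580 + 10.8746 = 19.3326 ≈ 19.333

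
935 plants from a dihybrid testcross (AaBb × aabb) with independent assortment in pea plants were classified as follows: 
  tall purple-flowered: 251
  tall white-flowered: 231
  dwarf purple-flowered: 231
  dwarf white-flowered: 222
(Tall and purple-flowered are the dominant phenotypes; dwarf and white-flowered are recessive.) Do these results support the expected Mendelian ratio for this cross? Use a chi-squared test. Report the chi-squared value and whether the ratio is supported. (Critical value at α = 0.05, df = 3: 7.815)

A dihybrid testcross with independent assortment gives a 1:1:1:1 ratio.
Expected counts for N = 935 under a 1:1:1:1 ratio (total parts = 4):
  tall purple-flowered: 935 × 1/4 = 233.75
  tall white-flowered: 935 × 1/4 = 233.75
  dwarf purple-flowered: 935 × 1/4 = 233.75
  dwarf white-flowered: 935 × 1/4 = 233.75
χ² = Σ (O − E)² / E
  tall purple-flowered: (251 − 233.75)² / 233.75 = 1.2730
  tall white-flowered: (231 − 233.75)² / 233.75 = 0.0324
  dwarf purple-flowered: (231 − 233.75)² / 233.75 = 0.0324
  dwarf white-flowered: (222 − 233.75)² / 233.75 = 0.5906
χ² = 1.2730 + 0.0324 + 0.0324 + 0.5906 = 1.9284 ≈ 1.928
Degrees of freedom = 4 − 1 = 3; critical value at α = 0.05 is 7.815.
Since 1.928 < 7.815, we fail to reject the null hypothesis — the data are consistent with the 1:1:1:1 ratio.

1.928; consistent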